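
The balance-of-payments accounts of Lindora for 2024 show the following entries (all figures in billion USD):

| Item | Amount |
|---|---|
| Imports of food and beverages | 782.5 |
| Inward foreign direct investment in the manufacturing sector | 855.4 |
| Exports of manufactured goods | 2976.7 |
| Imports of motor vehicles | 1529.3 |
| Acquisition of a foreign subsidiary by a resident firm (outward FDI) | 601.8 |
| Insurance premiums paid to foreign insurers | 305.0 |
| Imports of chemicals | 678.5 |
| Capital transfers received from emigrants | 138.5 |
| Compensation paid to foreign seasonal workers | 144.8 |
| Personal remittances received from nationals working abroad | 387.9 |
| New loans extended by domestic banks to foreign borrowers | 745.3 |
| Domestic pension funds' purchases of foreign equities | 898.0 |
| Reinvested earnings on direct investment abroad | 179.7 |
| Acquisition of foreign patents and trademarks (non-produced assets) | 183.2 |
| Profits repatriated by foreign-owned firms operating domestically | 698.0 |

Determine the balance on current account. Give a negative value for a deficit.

Goods: 2976.7 - 782.5 - 678.5 - 1529.3 = -13.6
Services: -305.0
Primary income: 179.7 - 698.0 - 144.8 = -663.1
Secondary income: 387.9
Current account = (-13.6) + (-305.0) + (-663.1) + 387.9 = -593.8
(Excluded from the current account — financial account: inward foreign direct investment in the manufacturing sector 855.4, acquisition of a foreign subsidiary by a resident firm (outward FDI) 601.8, new loans extended by domestic banks to foreign borrowers 745.3, domestic pension funds' purchases of foreign equities 898.0; capital account: capital transfers received from emigrants 138.5, acquisition of foreign patents and trademarks (non-produced assets) 183.2.)

-593.8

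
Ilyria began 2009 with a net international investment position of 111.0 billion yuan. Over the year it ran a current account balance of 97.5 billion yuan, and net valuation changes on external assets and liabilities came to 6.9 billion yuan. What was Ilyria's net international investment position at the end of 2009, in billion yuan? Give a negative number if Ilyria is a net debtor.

Change in NIIP = current account + net valuation change = 97.5 + 6.9 = 104.4
End-of-year NIIP = 111.0 + 104.4 = 215.4

215.4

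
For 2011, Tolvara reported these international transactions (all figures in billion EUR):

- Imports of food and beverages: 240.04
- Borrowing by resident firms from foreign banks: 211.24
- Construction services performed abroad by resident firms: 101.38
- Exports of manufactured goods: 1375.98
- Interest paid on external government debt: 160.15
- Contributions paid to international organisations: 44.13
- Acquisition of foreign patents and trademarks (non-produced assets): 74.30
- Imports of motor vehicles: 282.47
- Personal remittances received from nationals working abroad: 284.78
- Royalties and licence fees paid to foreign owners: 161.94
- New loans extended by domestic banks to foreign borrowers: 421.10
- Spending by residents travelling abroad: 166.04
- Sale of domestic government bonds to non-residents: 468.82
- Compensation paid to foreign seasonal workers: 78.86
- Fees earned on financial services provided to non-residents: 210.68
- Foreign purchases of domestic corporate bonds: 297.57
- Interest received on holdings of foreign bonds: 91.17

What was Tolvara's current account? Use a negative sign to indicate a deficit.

Goods: 1375.98 - 240.04 - 282.47 = 853.47
Services: 101.38 - 161.94 - 166.04 + 210.68 = -15.92
Primary income: -78.86 - 160.15 + 91.17 = -147.84
Secondary income: -44.13 + 284.78 = 240.65
Current account = 853.47 + (-15.92) + (-147.84) + 240.65 = 930.36
(Excluded from the current account — financial account: borrowing by resident firms from foreign banks 211.24, new loans extended by domestic banks to foreign borrowers 421.10, sale of domestic government bonds to non-residents 468.82, foreign purchases of domestic corporate bonds 297.57; capital account: acquisition of foreign patents and trademarks (non-produced assets) 74.30.)

930.36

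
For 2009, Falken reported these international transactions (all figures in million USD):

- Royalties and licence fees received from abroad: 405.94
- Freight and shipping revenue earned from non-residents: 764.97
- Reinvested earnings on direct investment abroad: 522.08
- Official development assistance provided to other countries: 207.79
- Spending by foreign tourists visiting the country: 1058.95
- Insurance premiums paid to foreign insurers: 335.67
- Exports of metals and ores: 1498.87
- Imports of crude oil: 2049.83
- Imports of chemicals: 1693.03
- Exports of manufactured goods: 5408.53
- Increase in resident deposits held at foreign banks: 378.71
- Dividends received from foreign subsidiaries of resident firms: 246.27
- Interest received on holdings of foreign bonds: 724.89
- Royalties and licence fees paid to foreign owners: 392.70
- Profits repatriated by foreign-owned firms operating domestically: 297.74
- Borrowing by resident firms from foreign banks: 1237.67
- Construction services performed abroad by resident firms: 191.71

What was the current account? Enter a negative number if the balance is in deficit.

5845.45

Goods: 5408.53 - 2049.83 - 1693.03 + 1498.87 = 3164.54
Services: 764.97 - 392.70 + 1058.95 - 335.67 + 191.71 + 405.94 = 1693.20
Primary income: 246.27 - 297.74 + 724.89 + 522.08 = 1195.50
Secondary income: -207.79
Current account = 3164.54 + 1693.20 + 1195.50 + (-207.79) = 5845.45
(Excluded from the current account — financial account: increase in resident deposits held at foreign banks 378.71, borrowing by resident firms from foreign banks 1237.67.)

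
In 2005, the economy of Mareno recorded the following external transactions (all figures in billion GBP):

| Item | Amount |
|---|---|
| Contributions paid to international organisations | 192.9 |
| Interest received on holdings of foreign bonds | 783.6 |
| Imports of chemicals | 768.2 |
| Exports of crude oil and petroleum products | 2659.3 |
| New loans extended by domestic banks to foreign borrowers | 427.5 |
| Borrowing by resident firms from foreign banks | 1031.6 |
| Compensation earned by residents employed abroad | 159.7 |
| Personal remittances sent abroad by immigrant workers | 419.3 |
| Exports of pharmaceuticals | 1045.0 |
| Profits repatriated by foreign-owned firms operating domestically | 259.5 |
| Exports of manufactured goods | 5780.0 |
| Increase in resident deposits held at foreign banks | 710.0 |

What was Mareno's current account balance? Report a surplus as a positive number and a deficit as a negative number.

8787.7

Goods: 1045.0 + 5780.0 - 768.2 + 2659.3 = 8716.1
Primary income: -259.5 + 159.7 + 783.6 = 683.8
Secondary income: -419.3 - 192.9 = -612.2
Current account = 8716.1 + 683.8 + (-612.2) = 8787.7
(Excluded from the current account — financial account: new loans extended by domestic banks to foreign borrowers 427.5, borrowing by resident firms from foreign banks 1031.6, increase in resident deposits held at foreign banks 710.0.)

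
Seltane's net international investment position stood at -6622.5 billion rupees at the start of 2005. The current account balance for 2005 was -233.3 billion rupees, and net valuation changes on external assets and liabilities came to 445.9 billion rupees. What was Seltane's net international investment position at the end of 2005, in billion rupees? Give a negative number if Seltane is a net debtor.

Change in NIIP = current account + net valuation change = -233.3 + 445.9 = 212.6
End-of-year NIIP = -6622.5 + 212.6 = -6409.9

-6409.9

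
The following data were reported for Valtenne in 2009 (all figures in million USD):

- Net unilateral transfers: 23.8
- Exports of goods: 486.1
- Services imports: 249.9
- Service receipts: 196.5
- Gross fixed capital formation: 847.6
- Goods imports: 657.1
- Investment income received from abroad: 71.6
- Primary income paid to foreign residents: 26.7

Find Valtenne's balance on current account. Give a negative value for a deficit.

Goods balance = 486.1 - 657.1 = -171.0
Services balance = 196.5 - 249.9 = -53.4
Trade balance (goods + services) = -171.0 + (-53.4) = -224.4
Net primary income = 71.6 - 26.7 = 44.9
Net secondary income = 23.8
Current account = -224.4 + 44.9 + 23.8 = -155.7

-155.7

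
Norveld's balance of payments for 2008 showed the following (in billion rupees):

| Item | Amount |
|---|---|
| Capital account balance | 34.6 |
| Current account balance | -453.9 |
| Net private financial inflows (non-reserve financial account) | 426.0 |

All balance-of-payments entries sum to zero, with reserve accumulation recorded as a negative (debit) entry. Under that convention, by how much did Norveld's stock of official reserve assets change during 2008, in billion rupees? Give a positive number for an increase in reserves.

6.7

Official reserve transactions balance = -((-453.9) + 34.6 + 426.0) = -6.7
An accumulation of reserves is recorded as a debit (negative entry), so the change in the stock of reserves is the negative of that balance.
Change in official reserves = -(-6.7) = 6.7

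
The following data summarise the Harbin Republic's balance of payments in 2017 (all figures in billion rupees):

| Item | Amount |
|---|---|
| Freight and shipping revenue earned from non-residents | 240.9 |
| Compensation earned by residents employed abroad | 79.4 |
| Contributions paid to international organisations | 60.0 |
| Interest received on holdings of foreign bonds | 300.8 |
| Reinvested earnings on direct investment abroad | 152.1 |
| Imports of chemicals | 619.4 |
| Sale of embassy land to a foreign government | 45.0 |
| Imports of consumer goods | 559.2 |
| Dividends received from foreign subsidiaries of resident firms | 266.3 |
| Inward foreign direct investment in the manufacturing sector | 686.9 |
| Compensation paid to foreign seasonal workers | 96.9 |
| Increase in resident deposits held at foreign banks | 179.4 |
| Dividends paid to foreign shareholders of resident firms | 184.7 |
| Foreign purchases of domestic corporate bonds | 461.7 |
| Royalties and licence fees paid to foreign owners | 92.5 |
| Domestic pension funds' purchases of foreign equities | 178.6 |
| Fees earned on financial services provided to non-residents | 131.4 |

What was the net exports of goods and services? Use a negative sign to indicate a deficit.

-898.8

Goods: -619.4 - 559.2 = -1178.6
Services: 131.4 + 240.9 - 92.5 = 279.8
Trade balance = -1178.6 + 279.8 = -898.8
(Excluded from the trade balance — primary income: compensation earned by residents employed abroad 79.4, interest received on holdings of foreign bonds 300.8, reinvested earnings on direct investment abroad 152.1, dividends received from foreign subsidiaries of resident firms 266.3, compensation paid to foreign seasonal workers 96.9, dividends paid to foreign shareholders of resident firms 184.7; secondary income: contributions paid to international organisations 60.0; capital account: sale of embassy land to a foreign government 45.0; financial account: inward foreign direct investment in the manufacturing sector 686.9, increase in resident deposits held at foreign banks 179.4, foreign purchases of domestic corporate bonds 461.7, domestic pension funds' purchases of foreign equities 178.6.)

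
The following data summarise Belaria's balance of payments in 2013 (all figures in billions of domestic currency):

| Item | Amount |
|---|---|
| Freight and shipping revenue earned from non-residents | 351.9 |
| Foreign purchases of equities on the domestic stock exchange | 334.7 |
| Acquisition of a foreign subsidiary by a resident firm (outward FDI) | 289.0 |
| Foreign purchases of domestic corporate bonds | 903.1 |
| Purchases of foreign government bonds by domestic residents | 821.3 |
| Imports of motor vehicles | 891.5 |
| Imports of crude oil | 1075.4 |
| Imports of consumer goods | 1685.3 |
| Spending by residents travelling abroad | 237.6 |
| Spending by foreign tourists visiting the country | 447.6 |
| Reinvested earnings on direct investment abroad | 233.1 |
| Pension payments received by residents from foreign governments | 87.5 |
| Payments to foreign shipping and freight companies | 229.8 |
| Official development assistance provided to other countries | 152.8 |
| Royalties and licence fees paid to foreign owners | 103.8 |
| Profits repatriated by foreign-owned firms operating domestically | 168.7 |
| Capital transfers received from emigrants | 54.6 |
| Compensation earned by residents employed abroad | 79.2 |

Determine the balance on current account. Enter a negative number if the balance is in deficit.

-3345.6

Goods: -891.5 - 1685.3 - 1075.4 = -3652.2
Services: -103.8 + 351.9 - 237.6 + 447.6 - 229.8 = 228.3
Primary income: 233.1 - 168.7 + 79.2 = 143.6
Secondary income: -152.8 + 87.5 = -65.3
Current account = (-3652.2) + 228.3 + 143.6 + (-65.3) = -3345.6
(Excluded from the current account — financial account: foreign purchases of equities on the domestic stock exchange 334.7, acquisition of a foreign subsidiary by a resident firm (outward FDI) 289.0, foreign purchases of domestic corporate bonds 903.1, purchases of foreign government bonds by domestic residents 821.3; capital account: capital transfers received from emigrants 54.6.)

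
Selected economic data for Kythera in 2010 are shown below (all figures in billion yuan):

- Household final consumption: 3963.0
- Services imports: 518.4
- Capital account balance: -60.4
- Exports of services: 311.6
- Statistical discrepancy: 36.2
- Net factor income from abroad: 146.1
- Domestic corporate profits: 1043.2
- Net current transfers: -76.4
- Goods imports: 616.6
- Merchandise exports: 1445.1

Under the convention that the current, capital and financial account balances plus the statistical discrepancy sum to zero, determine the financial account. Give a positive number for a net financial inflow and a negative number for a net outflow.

-667.2

Goods balance = 1445.1 - 616.6 = 828.5
Services balance = 311.6 - 518.4 = -206.8
Trade balance (goods + services) = 828.5 + (-206.8) = 621.7
Net primary income = 146.1
Net secondary income = -76.4
Current account = 621.7 + 146.1 + (-76.4) = 691.4
Financial account = -(691.4 + (-60.4) + 36.2) = -667.2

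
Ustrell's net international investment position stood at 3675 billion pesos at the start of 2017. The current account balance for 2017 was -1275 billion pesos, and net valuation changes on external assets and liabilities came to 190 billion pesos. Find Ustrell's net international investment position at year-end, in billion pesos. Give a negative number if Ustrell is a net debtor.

Change in NIIP = current account + net valuation change = -1275 + 190 = -1085
End-of-year NIIP = 3675 + (-1085) = 2590

2590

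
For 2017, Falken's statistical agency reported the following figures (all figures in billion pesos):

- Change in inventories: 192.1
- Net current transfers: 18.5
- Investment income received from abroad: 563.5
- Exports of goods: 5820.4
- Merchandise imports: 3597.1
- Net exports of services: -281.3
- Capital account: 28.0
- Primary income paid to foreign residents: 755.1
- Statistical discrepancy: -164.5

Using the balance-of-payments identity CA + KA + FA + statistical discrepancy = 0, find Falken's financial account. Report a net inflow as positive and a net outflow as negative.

Goods balance = 5820.4 - 3597.1 = 2223.3
Services balance = -281.3
Trade balance (goods + services) = 2223.3 + (-281.3) = 1942.0
Net primary income = 563.5 - 755.1 = -191.6
Net secondary income = 18.5
Current account = 1942.0 + (-191.6) + 18.5 = 1768.9
Financial account = -(1768.9 + 28.0 + (-164.5)) = -1632.4

-1632.4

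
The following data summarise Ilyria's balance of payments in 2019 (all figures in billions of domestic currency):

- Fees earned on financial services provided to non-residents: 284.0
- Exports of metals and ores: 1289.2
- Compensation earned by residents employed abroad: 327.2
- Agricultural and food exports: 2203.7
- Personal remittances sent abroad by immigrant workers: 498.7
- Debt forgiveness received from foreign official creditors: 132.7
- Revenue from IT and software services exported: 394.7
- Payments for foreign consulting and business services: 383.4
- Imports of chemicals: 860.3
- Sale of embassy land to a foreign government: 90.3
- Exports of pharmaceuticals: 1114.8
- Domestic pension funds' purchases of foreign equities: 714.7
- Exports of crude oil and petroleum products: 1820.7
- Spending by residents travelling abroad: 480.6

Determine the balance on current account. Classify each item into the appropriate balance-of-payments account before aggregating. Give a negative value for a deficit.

Goods: 1289.2 - 860.3 + 1820.7 + 1114.8 + 2203.7 = 5568.1
Services: -383.4 - 480.6 + 394.7 + 284.0 = -185.3
Primary income: 327.2
Secondary income: -498.7
Current account = 5568.1 + (-185.3) + 327.2 + (-498.7) = 5211.3
(Excluded from the current account — capital account: debt forgiveness received from foreign official creditors 132.7, sale of embassy land to a foreign government 90.3; financial account: domestic pension funds' purchases of foreign equities 714.7.)

5211.3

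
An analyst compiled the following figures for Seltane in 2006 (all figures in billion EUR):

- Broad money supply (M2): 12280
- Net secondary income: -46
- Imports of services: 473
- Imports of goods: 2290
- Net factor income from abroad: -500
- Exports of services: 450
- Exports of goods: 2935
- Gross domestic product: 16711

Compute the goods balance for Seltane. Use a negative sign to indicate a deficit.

Goods balance = 2935 - 2290 = 645

645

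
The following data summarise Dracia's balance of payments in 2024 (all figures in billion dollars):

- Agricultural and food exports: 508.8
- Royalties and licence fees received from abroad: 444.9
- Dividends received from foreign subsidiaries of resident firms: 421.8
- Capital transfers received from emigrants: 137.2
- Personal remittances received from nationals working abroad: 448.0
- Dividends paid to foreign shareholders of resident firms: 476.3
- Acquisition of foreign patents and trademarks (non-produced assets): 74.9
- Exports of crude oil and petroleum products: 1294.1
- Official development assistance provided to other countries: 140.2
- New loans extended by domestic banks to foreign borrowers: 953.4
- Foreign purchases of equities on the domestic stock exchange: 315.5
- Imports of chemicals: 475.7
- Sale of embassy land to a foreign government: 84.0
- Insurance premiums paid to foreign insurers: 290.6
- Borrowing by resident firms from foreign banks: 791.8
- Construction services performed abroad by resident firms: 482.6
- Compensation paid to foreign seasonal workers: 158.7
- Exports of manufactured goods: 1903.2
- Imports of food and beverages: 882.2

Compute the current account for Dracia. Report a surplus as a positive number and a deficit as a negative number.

Goods: 1294.1 - 475.7 - 882.2 + 508.8 + 1903.2 = 2348.2
Services: -290.6 + 444.9 + 482.6 = 636.9
Primary income: -158.7 - 476.3 + 421.8 = -213.2
Secondary income: -140.2 + 448.0 = 307.8
Current account = 2348.2 + 636.9 + (-213.2) + 307.8 = 3079.7
(Excluded from the current account — capital account: capital transfers received from emigrants 137.2, acquisition of foreign patents and trademarks (non-produced assets) 74.9, sale of embassy land to a foreign government 84.0; financial account: new loans extended by domestic banks to foreign borrowers 953.4, foreign purchases of equities on the domestic stock exchange 315.5, borrowing by resident firms from foreign banks 791.8.)

3079.7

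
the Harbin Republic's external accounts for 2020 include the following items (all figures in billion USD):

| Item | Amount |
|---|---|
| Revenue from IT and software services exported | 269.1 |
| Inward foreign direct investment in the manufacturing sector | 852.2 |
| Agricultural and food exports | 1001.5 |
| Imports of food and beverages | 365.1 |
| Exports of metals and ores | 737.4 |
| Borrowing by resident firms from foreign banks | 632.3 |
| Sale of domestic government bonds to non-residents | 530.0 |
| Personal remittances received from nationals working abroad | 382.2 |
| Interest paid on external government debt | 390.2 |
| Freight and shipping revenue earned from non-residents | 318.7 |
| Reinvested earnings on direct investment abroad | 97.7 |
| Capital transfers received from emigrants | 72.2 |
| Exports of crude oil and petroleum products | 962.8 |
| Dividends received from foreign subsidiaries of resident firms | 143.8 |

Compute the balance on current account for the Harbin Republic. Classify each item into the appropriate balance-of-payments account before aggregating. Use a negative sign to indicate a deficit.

Goods: 962.8 - 365.1 + 1001.5 + 737.4 = 2336.6
Services: 318.7 + 269.1 = 587.8
Primary income: -390.2 + 97.7 + 143.8 = -148.7
Secondary income: 382.2
Current account = 2336.6 + 587.8 + (-148.7) + 382.2 = 3157.9
(Excluded from the current account — financial account: inward foreign direct investment in the manufacturing sector 852.2, borrowing by resident firms from foreign banks 632.3, sale of domestic government bonds to non-residents 530.0; capital account: capital transfers received from emigrants 72.2.)

3157.9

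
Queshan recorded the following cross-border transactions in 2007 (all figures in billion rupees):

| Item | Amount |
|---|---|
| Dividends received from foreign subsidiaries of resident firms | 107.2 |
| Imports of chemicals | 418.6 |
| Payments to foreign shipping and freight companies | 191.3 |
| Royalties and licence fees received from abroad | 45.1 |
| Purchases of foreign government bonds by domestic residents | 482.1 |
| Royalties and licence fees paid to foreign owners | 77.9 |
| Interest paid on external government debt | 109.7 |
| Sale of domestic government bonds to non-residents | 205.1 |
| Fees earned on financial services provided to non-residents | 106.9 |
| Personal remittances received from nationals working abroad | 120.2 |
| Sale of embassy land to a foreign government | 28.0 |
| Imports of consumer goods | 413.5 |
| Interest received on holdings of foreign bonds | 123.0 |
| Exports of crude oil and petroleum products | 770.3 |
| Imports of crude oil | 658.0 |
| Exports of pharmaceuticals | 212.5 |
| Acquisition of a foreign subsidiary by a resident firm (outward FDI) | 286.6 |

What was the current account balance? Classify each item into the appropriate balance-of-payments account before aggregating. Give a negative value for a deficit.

-383.8

Goods: -418.6 + 212.5 - 413.5 - 658.0 + 770.3 = -507.3
Services: 106.9 - 77.9 + 45.1 - 191.3 = -117.2
Primary income: 107.2 - 109.7 + 123.0 = 120.5
Secondary income: 120.2
Current account = (-507.3) + (-117.2) + 120.5 + 120.2 = -383.8
(Excluded from the current account — financial account: purchases of foreign government bonds by domestic residents 482.1, sale of domestic government bonds to non-residents 205.1, acquisition of a foreign subsidiary by a resident firm (outward FDI) 286.6; capital account: sale of embassy land to a foreign government 28.0.)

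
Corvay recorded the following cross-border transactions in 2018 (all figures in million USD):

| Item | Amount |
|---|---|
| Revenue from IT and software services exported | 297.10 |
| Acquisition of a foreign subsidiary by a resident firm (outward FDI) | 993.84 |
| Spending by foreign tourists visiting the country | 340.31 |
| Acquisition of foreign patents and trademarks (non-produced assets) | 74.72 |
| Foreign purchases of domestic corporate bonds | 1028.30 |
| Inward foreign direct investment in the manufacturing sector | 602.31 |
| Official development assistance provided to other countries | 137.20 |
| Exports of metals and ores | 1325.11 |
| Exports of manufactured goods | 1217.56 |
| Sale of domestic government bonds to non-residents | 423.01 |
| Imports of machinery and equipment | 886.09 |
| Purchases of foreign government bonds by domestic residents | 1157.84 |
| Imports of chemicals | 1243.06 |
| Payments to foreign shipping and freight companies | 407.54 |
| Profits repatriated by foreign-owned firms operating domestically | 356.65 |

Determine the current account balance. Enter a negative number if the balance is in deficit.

Goods: 1217.56 - 1243.06 - 886.09 + 1325.11 = 413.52
Services: -407.54 + 297.10 + 340.31 = 229.87
Primary income: -356.65
Secondary income: -137.20
Current account = 413.52 + 229.87 + (-356.65) + (-137.20) = 149.54
(Excluded from the current account — financial account: acquisition of a foreign subsidiary by a resident firm (outward FDI) 993.84, foreign purchases of domestic corporate bonds 1028.30, inward foreign direct investment in the manufacturing sector 602.31, sale of domestic government bonds to non-residents 423.01, purchases of foreign government bonds by domestic residents 1157.84; capital account: acquisition of foreign patents and trademarks (non-produced assets) 74.72.)

149.54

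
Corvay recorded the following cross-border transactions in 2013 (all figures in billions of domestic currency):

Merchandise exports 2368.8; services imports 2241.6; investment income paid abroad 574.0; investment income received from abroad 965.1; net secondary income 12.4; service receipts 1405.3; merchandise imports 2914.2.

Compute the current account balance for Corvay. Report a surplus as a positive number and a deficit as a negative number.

-978.2

Goods balance = 2368.8 - 2914.2 = -545.4
Services balance = 1405.3 - 2241.6 = -836.3
Trade balance (goods + services) = -545.4 + (-836.3) = -1381.7
Net primary income = 965.1 - 574.0 = 391.1
Net secondary income = 12.4
Current account = -1381.7 + 391.1 + 12.4 = -978.2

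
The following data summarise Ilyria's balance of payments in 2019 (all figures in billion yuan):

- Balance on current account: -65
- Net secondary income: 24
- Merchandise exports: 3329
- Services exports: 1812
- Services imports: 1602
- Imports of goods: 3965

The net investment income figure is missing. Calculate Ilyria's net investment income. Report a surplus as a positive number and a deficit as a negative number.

337

Current account = goods balance + services balance + net primary income + net secondary income
Sum of the known components = -402
Net investment income = CA - (known components) = -65 - (-402) = 337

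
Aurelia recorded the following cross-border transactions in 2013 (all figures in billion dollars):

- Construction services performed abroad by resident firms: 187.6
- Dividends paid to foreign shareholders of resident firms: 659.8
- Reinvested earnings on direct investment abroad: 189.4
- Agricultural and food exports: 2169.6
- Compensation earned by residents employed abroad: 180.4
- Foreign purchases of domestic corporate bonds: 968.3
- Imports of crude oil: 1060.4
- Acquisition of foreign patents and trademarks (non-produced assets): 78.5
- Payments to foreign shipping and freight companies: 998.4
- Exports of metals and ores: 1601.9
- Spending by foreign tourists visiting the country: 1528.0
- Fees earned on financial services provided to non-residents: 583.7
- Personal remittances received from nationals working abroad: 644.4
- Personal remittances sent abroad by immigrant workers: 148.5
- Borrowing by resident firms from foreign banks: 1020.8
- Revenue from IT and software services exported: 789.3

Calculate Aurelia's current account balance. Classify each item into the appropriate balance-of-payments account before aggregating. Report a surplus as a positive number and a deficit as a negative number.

Goods: 2169.6 + 1601.9 - 1060.4 = 2711.1
Services: 789.3 + 187.6 - 998.4 + 1528.0 + 583.7 = 2090.2
Primary income: 180.4 + 189.4 - 659.8 = -290.0
Secondary income: -148.5 + 644.4 = 495.9
Current account = 2711.1 + 2090.2 + (-290.0) + 495.9 = 5007.2
(Excluded from the current account — financial account: foreign purchases of domestic corporate bonds 968.3, borrowing by resident firms from foreign banks 1020.8; capital account: acquisition of foreign patents and trademarks (non-produced assets) 78.5.)

5007.2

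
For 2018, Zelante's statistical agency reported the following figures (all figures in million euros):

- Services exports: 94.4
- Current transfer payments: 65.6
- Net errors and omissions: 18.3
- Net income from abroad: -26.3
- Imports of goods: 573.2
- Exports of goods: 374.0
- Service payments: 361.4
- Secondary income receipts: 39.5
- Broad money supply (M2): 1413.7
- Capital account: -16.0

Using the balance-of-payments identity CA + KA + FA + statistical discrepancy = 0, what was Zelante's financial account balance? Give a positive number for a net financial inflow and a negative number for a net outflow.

516.3

Goods balance = 374.0 - 573.2 = -199.2
Services balance = 94.4 - 361.4 = -267.0
Trade balance (goods + services) = -199.2 + (-267.0) = -466.2
Net primary income = -26.3
Net secondary income = 39.5 - 65.6 = -26.1
Current account = -466.2 + (-26.3) + (-26.1) = -518.6
Financial account = -(-518.6 + (-16.0) + 18.3) = 516.3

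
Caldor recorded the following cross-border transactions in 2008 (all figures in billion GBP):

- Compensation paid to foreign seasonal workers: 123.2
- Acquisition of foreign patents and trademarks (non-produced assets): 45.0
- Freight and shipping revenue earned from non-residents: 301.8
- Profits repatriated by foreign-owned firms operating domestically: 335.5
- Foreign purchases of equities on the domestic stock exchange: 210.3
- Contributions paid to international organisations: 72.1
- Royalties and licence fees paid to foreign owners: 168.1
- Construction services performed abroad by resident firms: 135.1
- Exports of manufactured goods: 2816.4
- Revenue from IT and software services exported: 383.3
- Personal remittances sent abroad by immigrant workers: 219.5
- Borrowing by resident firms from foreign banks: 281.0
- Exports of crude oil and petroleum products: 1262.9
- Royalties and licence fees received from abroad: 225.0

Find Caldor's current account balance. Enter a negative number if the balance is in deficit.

Goods: 1262.9 + 2816.4 = 4079.3
Services: 135.1 + 383.3 - 168.1 + 301.8 + 225.0 = 877.1
Primary income: -123.2 - 335.5 = -458.7
Secondary income: -219.5 - 72.1 = -291.6
Current account = 4079.3 + 877.1 + (-458.7) + (-291.6) = 4206.1
(Excluded from the current account — capital account: acquisition of foreign patents and trademarks (non-produced assets) 45.0; financial account: foreign purchases of equities on the domestic stock exchange 210.3, borrowing by resident firms from foreign banks 281.0.)

4206.1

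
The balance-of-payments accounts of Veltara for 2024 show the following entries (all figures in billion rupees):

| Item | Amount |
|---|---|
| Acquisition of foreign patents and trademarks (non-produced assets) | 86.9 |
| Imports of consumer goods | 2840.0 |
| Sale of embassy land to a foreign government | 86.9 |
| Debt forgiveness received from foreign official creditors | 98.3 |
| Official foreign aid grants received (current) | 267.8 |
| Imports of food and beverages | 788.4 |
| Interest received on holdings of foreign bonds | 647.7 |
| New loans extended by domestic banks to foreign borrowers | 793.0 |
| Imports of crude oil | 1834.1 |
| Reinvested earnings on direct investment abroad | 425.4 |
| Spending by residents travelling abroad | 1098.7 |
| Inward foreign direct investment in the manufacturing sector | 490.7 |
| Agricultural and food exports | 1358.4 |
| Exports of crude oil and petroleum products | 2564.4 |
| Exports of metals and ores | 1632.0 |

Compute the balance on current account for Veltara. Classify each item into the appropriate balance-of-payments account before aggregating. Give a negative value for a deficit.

334.5

Goods: 2564.4 - 788.4 + 1632.0 - 2840.0 - 1834.1 + 1358.4 = 92.3
Services: -1098.7
Primary income: 425.4 + 647.7 = 1073.1
Secondary income: 267.8
Current account = 92.3 + (-1098.7) + 1073.1 + 267.8 = 334.5
(Excluded from the current account — capital account: acquisition of foreign patents and trademarks (non-produced assets) 86.9, sale of embassy land to a foreign government 86.9, debt forgiveness received from foreign official creditors 98.3; financial account: new loans extended by domestic banks to foreign borrowers 793.0, inward foreign direct investment in the manufacturing sector 490.7.)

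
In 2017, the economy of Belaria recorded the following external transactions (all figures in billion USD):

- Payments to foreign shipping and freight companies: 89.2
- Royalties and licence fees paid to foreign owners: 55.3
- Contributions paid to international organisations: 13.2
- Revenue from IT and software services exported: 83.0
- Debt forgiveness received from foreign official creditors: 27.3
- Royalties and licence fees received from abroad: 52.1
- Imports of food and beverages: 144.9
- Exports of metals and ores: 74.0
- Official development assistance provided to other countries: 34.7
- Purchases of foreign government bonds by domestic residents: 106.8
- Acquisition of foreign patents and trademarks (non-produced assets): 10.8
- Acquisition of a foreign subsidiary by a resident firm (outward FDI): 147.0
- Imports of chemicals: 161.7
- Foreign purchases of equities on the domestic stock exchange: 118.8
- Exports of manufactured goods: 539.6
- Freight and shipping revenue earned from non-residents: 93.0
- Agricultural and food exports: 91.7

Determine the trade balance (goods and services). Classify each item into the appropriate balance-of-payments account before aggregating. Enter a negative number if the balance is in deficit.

Goods: 91.7 - 161.7 + 539.6 + 74.0 - 144.9 = 398.7
Services: -89.2 + 52.1 + 93.0 - 55.3 + 83.0 = 83.6
Trade balance = 398.7 + 83.6 = 482.3
(Excluded from the trade balance — secondary income: contributions paid to international organisations 13.2, official development assistance provided to other countries 34.7; capital account: debt forgiveness received from foreign official creditors 27.3, acquisition of foreign patents and trademarks (non-produced assets) 10.8; financial account: purchases of foreign government bonds by domestic residents 106.8, acquisition of a foreign subsidiary by a resident firm (outward FDI) 147.0, foreign purchases of equities on the domestic stock exchange 118.8.)

482.3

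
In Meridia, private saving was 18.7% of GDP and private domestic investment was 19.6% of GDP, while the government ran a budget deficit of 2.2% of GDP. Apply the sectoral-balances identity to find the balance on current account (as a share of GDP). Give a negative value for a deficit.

By the sectoral-balances identity, CA = (S_private - I) + (T - G).
Private balance = 18.7 - 19.6 = -0.9
Government balance (T - G) = -2.2
CA = -0.9 + (-2.2) = -3.1

-3.1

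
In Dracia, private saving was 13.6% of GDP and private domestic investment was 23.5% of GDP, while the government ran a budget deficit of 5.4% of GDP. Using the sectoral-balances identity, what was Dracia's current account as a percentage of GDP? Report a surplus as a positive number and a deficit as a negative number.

-15.3

By the sectoral-balances identity, CA = (S_private - I) + (T - G).
Private balance = 13.6 - 23.5 = -9.9
Government balance (T - G) = -5.4
CA = -9.9 + (-5.4) = -15.3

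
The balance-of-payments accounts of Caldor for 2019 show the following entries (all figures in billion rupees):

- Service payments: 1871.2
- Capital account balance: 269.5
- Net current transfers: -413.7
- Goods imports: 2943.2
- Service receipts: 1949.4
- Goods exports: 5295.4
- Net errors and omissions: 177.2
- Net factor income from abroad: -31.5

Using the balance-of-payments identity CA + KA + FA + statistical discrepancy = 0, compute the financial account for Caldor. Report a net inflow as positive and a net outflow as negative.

Goods balance = 5295.4 - 2943.2 = 2352.2
Services balance = 1949.4 - 1871.2 = 78.2
Trade balance (goods + services) = 2352.2 + 78.2 = 2430.4
Net primary income = -31.5
Net secondary income = -413.7
Current account = 2430.4 + (-31.5) + (-413.7) = 1985.2
Financial account = -(1985.2 + 269.5 + 177.2) = -2431.9

-2431.9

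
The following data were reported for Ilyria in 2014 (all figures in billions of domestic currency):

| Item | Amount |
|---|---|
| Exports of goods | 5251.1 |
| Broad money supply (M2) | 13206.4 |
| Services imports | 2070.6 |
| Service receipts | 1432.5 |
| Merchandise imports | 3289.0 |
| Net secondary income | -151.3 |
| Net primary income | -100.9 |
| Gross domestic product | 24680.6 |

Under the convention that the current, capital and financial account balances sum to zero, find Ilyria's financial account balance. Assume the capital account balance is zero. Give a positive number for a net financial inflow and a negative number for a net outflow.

Goods balance = 5251.1 - 3289.0 = 1962.1
Services balance = 1432.5 - 2070.6 = -638.1
Trade balance (goods + services) = 1962.1 + (-638.1) = 1324.0
Net primary income = -100.9
Net secondary income = -151.3
Current account = 1324.0 + (-100.9) + (-151.3) = 1071.8
Financial account = -(1071.8) = -1071.8

-1071.8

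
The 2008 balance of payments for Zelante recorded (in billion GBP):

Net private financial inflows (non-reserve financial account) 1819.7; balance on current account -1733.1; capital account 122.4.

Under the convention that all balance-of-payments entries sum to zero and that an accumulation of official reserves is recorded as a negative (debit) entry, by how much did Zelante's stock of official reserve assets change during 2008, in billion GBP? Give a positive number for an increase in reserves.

Official reserve transactions balance = -((-1733.1) + 122.4 + 1819.7) = -209.0
An accumulation of reserves is recorded as a debit (negative entry), so the change in the stock of reserves is the negative of that balance.
Change in official reserves = -(-209.0) = 209.0

209.0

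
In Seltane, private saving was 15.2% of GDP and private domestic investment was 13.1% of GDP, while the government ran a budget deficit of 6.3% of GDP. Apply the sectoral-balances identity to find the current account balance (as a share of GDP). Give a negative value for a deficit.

-4.2

By the sectoral-balances identity, CA = (S_private - I) + (T - G).
Private balance = 15.2 - 13.1 = 2.1
Government balance (T - G) = -6.3
CA = 2.1 + (-6.3) = -4.2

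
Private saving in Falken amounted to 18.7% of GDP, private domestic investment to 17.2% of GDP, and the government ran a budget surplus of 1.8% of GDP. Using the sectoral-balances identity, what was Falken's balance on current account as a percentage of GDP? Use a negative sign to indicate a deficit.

3.3

By the sectoral-balances identity, CA = (S_private - I) + (T - G).
Private balance = 18.7 - 17.2 = 1.5
Government balance (T - G) = 1.8
CA = 1.5 + 1.8 = 3.3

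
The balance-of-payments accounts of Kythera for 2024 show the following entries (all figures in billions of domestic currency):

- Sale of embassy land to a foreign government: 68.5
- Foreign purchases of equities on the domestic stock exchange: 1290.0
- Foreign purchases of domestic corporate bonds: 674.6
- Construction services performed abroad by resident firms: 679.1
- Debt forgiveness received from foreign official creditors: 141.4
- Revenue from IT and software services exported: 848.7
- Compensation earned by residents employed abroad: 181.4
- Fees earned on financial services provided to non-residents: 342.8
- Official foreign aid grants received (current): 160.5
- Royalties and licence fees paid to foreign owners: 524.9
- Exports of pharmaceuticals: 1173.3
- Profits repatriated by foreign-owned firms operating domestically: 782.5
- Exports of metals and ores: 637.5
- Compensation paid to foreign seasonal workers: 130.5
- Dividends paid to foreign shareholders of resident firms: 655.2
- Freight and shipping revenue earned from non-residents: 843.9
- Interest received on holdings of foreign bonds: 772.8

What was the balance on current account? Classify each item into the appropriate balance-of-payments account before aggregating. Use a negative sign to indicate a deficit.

3546.9

Goods: 637.5 + 1173.3 = 1810.8
Services: 342.8 - 524.9 + 848.7 + 843.9 + 679.1 = 2189.6
Primary income: -130.5 + 772.8 - 655.2 - 782.5 + 181.4 = -614.0
Secondary income: 160.5
Current account = 1810.8 + 2189.6 + (-614.0) + 160.5 = 3546.9
(Excluded from the current account — capital account: sale of embassy land to a foreign government 68.5, debt forgiveness received from foreign official creditors 141.4; financial account: foreign purchases of equities on the domestic stock exchange 1290.0, foreign purchases of domestic corporate bonds 674.6.)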